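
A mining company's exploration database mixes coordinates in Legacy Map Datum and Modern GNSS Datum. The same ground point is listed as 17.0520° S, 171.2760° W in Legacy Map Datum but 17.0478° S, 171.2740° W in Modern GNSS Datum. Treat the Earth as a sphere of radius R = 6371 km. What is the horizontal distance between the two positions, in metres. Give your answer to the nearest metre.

Δφ = -17.0478° − -17.0520° = +0.0042°; Δλ = -171.2740° − -171.2760° = +0.0020°.
1° along a meridian = πR/180 = 111195 m.
ΔN = Δφ × 111195 = 467.0 m; ΔE = Δλ × 111195 × cos(-17.0520°) = +0.0020 × 111195 × 0.956039 = 212.6 m.
Distance = √(ΔE² + ΔN²) = √(212.6² + 467.0²) = 513.1 m.

513 m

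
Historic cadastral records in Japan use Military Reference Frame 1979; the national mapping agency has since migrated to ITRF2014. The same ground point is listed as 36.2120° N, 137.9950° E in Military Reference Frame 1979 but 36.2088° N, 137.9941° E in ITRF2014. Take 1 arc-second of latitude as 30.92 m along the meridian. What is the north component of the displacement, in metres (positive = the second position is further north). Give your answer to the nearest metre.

ΔN = -356 m

Δφ = 36.2088° − 36.2120° = -0.0032°; Δλ = 137.9941° − 137.9950° = -0.0009°.
1° of latitude = 3600 × 30.92 = 111312 m.
ΔN = Δφ × 111312 = -356.2 m; ΔE = Δλ × 111312 × cos(36.2120°) = -0.0009 × 111312 × 0.806837 = -80.8 m.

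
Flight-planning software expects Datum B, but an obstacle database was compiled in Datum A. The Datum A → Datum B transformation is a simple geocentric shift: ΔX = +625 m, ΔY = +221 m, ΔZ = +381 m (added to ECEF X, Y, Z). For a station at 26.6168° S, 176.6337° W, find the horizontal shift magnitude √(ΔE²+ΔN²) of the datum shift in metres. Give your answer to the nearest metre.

192 m

At φ = -26.6168°, λ = -176.6337°: sin φ = -0.448021, cos φ = 0.894023, sin λ = -0.058719, cos λ = -0.998275.
ΔE = −sin λ·ΔX + cos λ·ΔY = −(-0.058719)·(625) + (-0.998275)·(221) = -183.92 m.
ΔN = −sin φ cos λ·ΔX − sin φ sin λ·ΔY + cos φ·ΔZ = −(-0.448021)(-0.998275)(625) − (-0.448021)(-0.058719)(221) + (0.894023)(381) = 55.28 m.
Horizontal magnitude = √(ΔE² + ΔN²) = √((-183.92)² + 55.28²) = 192.05 m.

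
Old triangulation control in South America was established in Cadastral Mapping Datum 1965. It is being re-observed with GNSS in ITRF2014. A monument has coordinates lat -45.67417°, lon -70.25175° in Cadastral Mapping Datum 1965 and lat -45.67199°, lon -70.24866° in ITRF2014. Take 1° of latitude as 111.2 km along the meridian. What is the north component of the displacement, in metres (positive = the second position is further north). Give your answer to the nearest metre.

ΔN = 242 m

Δφ = -45.67199° − -45.67417° = +0.00218°; Δλ = -70.24866° − -70.25175° = +0.00309°.
ΔN = Δφ × 111200 = 242.4 m; ΔE = Δλ × 111200 × cos(-45.67417°) = +0.00309 × 111200 × 0.698738 = 240.1 m.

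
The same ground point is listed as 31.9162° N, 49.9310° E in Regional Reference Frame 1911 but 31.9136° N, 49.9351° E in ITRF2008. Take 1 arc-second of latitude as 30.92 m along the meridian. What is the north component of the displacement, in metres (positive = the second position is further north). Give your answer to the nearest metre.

Δφ = 31.9136° − 31.9162° = -0.0026°; Δλ = 49.9351° − 49.9310° = +0.0041°.
1° of latitude = 3600 × 30.92 = 111312 m.
ΔN = Δφ × 111312 = -289.4 m; ΔE = Δλ × 111312 × cos(31.9162°) = +0.0041 × 111312 × 0.848822 = 387.4 m.

ΔN = -289 m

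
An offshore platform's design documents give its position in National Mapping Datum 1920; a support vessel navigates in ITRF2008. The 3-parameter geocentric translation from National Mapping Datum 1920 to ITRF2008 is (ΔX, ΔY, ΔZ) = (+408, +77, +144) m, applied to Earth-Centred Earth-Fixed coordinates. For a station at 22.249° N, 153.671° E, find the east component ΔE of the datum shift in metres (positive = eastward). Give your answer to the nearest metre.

At φ = 22.249°, λ = 153.671°: sin φ = 0.378632, cos φ = 0.925547, sin λ = 0.443525, cos λ = -0.896262.
ΔE = −sin λ·ΔX + cos λ·ΔY = −(0.443525)·(408) + (-0.896262)·(77) = -249.97 m.

ΔE = -250 m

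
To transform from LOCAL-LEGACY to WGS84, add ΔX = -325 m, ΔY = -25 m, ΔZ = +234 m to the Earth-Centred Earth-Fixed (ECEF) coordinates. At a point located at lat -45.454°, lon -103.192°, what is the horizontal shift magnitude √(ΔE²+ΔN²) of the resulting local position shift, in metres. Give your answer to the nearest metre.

389 m

The local east axis at (φ, λ) is (−sin λ, cos λ, 0), so ΔE = −sin(-103.192°)·(-325) + cos(-103.192°)·(-25) = -310.72 m.
The local north axis is (−sin φ cos λ, −sin φ sin λ, cos φ), giving ΔN = 52.860 + 17.347 + 164.147 = 234.35 m.
Horizontal magnitude = √(ΔE² + ΔN²) = √((-310.72)² + 234.35²) = 389.19 m.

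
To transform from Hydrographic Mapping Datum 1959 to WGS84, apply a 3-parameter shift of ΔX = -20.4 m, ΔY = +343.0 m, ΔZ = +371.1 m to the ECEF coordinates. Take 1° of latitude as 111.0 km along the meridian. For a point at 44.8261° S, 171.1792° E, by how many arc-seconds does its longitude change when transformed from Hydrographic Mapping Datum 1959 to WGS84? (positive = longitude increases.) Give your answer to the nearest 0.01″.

sin φ = -0.704957, cos φ = 0.709250, sin λ = 0.153345, cos λ = -0.988173.
East component: ΔE = −sin λ·ΔX + cos λ·ΔY = −(0.153345)(-20.4) + (-0.988173)(343.0) = -335.82 m.
1° of latitude spans 111000 m; at latitude φ, 1° of longitude spans that × cos φ = 78726.7 m, so Δλ = -335.82 / 78726.7 × 3600 = -15.356″.

Δλ = -15.36″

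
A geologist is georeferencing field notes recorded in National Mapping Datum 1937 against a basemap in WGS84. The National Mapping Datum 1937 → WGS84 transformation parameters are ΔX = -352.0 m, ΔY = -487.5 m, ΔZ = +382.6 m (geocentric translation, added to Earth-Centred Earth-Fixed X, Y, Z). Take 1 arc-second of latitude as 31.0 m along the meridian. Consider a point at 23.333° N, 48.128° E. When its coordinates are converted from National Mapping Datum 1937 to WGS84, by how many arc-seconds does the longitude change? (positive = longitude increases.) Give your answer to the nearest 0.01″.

sin φ = 0.396074, cos φ = 0.918218, sin λ = 0.744638, cos λ = 0.667469.
East component: ΔE = −sin λ·ΔX + cos λ·ΔY = −(0.744638)(-352.0) + (0.667469)(-487.5) = -63.28 m.
1° of latitude spans 3600 × 31.00 = 111600 m; at latitude φ, 1° of longitude spans that × cos φ = 102473.2 m, so Δλ = -63.28 / 102473.2 × 3600 = -2.223″.

Δλ = -2.22″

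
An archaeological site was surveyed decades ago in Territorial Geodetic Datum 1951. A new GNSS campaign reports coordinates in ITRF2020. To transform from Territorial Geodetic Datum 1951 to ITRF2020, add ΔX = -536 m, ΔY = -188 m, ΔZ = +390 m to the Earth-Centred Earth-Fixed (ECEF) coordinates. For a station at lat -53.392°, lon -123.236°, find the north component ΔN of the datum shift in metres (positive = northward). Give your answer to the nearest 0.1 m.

The local north axis is (−sin φ cos λ, −sin φ sin λ, cos φ), giving ΔN = 235.824 + 126.228 + 232.571 = 594.62 m.

ΔN = 594.6 m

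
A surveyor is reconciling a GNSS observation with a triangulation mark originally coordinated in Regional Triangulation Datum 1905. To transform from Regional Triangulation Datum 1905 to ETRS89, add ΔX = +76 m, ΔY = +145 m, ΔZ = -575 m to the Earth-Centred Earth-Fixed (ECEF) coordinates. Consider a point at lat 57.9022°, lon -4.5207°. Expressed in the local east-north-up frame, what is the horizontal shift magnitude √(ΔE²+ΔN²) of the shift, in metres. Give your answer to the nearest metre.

At φ = 57.9022°, λ = -4.5207°: sin φ = 0.847142, cos φ = 0.531366, sin λ = -0.078819, cos λ = 0.996889.
ΔE = −sin λ·ΔX + cos λ·ΔY = −(-0.078819)·(76) + (0.996889)·(145) = 150.54 m.
ΔN = −sin φ cos λ·ΔX − sin φ sin λ·ΔY + cos φ·ΔZ = −(0.847142)(0.996889)(76) − (0.847142)(-0.078819)(145) + (0.531366)(-575) = -360.04 m.
Horizontal magnitude = √(ΔE² + ΔN²) = √(150.54² + (-360.04)²) = 390.24 m.

390 m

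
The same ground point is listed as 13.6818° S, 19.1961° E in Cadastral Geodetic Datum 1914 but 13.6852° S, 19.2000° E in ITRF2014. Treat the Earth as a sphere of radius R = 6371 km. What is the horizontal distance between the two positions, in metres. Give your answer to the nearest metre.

566 m

Δφ = -13.6852° − -13.6818° = -0.0034°; Δλ = 19.2000° − 19.1961° = +0.0039°.
1° along a meridian = πR/180 = 111195 m.
ΔN = Δφ × 111195 = -378.1 m; ΔE = Δλ × 111195 × cos(-13.6818°) = +0.0039 × 111195 × 0.971624 = 421.4 m.
Distance = √(ΔE² + ΔN²) = √(421.4² + (-378.1)²) = 566.1 m.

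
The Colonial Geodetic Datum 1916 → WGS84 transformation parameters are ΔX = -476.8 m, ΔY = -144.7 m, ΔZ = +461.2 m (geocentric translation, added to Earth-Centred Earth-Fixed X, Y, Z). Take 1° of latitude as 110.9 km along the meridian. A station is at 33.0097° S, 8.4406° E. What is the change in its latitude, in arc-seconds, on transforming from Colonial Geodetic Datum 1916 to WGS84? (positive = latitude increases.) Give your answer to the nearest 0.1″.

Δφ = 3.8″

sin φ = -0.544781, cos φ = 0.838578, sin λ = 0.146784, cos λ = 0.989169.
North component: ΔN = −sin φ cos λ·ΔX − sin φ sin λ·ΔY + cos φ·ΔZ = −(-0.544781)(0.989169)(-476.8) − (-0.544781)(0.146784)(-144.7) + (0.838578)(461.2) = 118.24 m.
1° of latitude spans 110900 m, so Δφ = 118.24 / 110900 × 3600 = 3.838″.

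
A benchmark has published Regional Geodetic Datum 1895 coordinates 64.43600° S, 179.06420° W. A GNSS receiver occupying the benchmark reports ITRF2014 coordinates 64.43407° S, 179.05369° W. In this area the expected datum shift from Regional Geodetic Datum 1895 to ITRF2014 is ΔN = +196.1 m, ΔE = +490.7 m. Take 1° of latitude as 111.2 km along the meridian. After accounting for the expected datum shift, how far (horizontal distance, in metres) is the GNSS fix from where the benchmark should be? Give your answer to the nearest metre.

23 m

Observed coordinate differences: Δφ = +0.00193°, Δλ = +0.01051°.
Converting to metres (1° lat = 111200 m, cos φ = 0.431519): observed ΔN = 214.6 m, observed ΔE = 504.3 m.
Subtracting the expected shift leaves a residual of 214.6 − (196.1) = 18.5 m north and 504.3 − (490.7) = 13.6 m east.
Residual distance = √(18.5² + 13.6²) = 23.0 m.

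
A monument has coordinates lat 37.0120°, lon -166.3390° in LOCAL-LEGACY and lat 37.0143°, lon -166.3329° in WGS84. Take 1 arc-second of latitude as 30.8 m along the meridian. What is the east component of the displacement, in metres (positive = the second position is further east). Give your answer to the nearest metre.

Δφ = 37.0143° − 37.0120° = +0.0023°; Δλ = -166.3329° − -166.3390° = +0.0061°.
1° of latitude = 3600 × 30.80 = 110880 m.
ΔN = Δφ × 110880 = 255.0 m; ΔE = Δλ × 110880 × cos(37.0120°) = +0.0061 × 110880 × 0.798509 = 540.1 m.

ΔE = 540 m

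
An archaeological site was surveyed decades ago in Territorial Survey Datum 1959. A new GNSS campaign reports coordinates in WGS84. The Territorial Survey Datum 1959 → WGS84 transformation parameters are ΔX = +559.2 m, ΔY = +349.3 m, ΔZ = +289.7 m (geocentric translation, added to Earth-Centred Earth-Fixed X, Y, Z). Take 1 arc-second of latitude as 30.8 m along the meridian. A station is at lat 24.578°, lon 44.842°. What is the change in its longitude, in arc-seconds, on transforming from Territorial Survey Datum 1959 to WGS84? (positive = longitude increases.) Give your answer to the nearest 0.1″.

sin φ = 0.415932, cos φ = 0.909396, sin λ = 0.705154, cos λ = 0.709054.
East component: ΔE = −sin λ·ΔX + cos λ·ΔY = −(0.705154)(559.2) + (0.709054)(349.3) = -146.65 m.
1° of latitude spans 3600 × 30.80 = 110880 m; at latitude φ, 1° of longitude spans that × cos φ = 100833.8 m, so Δλ = -146.65 / 100833.8 × 3600 = -5.236″.

Δλ = -5.2″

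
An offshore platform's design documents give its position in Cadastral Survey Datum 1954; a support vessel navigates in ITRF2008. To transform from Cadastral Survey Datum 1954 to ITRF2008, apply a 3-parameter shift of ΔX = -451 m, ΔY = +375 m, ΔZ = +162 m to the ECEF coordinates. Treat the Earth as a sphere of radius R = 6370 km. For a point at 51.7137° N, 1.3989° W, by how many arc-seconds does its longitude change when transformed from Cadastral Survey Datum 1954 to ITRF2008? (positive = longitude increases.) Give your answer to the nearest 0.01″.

Δλ = 19.02″

sin φ = 0.784925, cos φ = 0.619591, sin λ = -0.024413, cos λ = 0.999702.
East component: ΔE = −sin λ·ΔX + cos λ·ΔY = −(-0.024413)(-451) + (0.999702)(375) = 363.88 m.
1° of latitude spans πR/180 = 111177 m; at latitude φ, 1° of longitude spans that × cos φ = 68884.6 m, so Δλ = 363.88 / 68884.6 × 3600 = 19.017″.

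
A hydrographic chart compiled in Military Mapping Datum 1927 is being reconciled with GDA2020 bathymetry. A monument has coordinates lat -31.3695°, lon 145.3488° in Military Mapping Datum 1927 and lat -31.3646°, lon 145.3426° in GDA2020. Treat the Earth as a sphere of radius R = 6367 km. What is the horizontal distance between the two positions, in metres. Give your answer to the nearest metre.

802 m

Δφ = -31.3646° − -31.3695° = +0.0049°; Δλ = 145.3426° − 145.3488° = -0.0062°.
1° along a meridian = πR/180 = 111125 m.
ΔN = Δφ × 111125 = 544.5 m; ΔE = Δλ × 111125 × cos(-31.3695°) = -0.0062 × 111125 × 0.853828 = -588.3 m.
Distance = √(ΔE² + ΔN²) = √((-588.3)² + 544.5²) = 801.6 m.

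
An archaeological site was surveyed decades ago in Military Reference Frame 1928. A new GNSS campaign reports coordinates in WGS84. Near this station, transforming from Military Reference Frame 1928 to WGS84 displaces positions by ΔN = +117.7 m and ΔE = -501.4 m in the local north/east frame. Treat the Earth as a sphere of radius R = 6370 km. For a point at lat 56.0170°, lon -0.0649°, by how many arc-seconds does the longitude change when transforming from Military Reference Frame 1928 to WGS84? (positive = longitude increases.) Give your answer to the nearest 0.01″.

Δλ = -29.05″

At latitude 56.0170°, cos φ = 0.558947.
One radian of longitude at latitude φ spans R cos φ, so Δλ = ΔE / (R cos φ) = -501.4 / (6370000 × 0.558947) = -1.4082e-04 rad = -29.047″.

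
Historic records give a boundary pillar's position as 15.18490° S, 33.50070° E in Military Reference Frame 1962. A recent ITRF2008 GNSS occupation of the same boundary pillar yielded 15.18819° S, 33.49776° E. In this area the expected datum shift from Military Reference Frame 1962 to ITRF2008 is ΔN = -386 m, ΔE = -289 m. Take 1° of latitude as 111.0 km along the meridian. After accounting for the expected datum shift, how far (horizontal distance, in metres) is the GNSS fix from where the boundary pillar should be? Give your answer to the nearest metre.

33 m

Observed coordinate differences: Δφ = -0.00329°, Δλ = -0.00294°.
Converting to metres (1° lat = 111000 m, cos φ = 0.965086): observed ΔN = -365.2 m, observed ΔE = -314.9 m.
Subtracting the expected shift leaves a residual of -365.2 − (-386) = 20.8 m north and -314.9 − (-289) = -25.9 m east.
Residual distance = √(20.8² + (-25.9)²) = 33.3 m.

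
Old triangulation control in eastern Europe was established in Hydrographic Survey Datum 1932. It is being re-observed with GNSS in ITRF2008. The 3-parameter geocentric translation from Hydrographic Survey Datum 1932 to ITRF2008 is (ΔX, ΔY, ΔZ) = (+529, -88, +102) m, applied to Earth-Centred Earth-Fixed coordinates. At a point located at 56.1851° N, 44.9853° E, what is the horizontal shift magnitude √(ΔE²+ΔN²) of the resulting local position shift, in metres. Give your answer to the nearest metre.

The local east axis at (φ, λ) is (−sin λ, cos λ, 0), so ΔE = −sin(44.9853°)·529 + cos(44.9853°)·(-88) = -436.20 m.
The local north axis is (−sin φ cos λ, −sin φ sin λ, cos φ), giving ΔN = -310.863 + 51.686 + 56.764 = -202.41 m.
Horizontal magnitude = √(ΔE² + ΔN²) = √((-436.20)² + (-202.41)²) = 480.88 m.

481 m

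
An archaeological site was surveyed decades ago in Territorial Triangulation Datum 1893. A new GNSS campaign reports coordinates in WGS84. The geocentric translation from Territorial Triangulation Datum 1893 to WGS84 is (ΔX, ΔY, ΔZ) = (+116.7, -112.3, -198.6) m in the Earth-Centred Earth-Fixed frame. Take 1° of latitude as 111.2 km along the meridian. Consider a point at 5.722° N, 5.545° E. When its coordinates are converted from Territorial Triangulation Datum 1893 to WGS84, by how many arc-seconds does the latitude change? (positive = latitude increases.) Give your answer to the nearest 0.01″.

sin φ = 0.099702, cos φ = 0.995017, sin λ = 0.096628, cos λ = 0.995321.
North component: ΔN = −sin φ cos λ·ΔX − sin φ sin λ·ΔY + cos φ·ΔZ = −(0.099702)(0.995321)(116.7) − (0.099702)(0.096628)(-112.3) + (0.995017)(-198.6) = -208.11 m.
1° of latitude spans 111200 m, so Δφ = -208.11 / 111200 × 3600 = -6.737″.

Δφ = -6.74″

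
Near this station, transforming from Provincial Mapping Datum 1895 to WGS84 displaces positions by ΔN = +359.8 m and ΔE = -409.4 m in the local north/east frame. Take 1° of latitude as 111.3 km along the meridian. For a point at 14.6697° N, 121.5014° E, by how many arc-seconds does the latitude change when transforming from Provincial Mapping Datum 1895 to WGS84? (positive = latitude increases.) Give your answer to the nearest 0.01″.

1° of latitude = 111.3 km, so Δφ = 359.8 / 111300 = 0.0032327° = 11.638″.

Δφ = 11.64″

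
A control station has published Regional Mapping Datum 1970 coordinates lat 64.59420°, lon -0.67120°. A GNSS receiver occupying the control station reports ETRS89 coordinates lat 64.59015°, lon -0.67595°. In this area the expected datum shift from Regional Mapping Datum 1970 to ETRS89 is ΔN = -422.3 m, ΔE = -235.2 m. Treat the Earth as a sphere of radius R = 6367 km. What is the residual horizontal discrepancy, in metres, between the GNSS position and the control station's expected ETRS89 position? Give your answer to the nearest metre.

29 m

Observed coordinate differences: Δφ = -0.00405°, Δλ = -0.00475°.
Converting to metres (1° lat = 111125 m, cos φ = 0.429027): observed ΔN = -450.1 m, observed ΔE = -226.5 m.
Subtracting the expected shift leaves a residual of -450.1 − (-422.3) = -27.8 m north and -226.5 − (-235.2) = 8.7 m east.
Residual distance = √((-27.8)² + 8.7²) = 29.1 m.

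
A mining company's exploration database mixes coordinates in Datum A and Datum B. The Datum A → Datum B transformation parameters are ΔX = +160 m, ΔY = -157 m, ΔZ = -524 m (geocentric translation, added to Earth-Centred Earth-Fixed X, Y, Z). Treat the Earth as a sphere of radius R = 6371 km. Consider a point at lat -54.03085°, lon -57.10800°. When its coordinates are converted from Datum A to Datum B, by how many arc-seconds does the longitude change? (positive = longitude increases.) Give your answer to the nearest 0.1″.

Δλ = 2.7″

sin φ = -0.809333, cos φ = 0.587350, sin λ = -0.839696, cos λ = 0.543057.
East component: ΔE = −sin λ·ΔX + cos λ·ΔY = −(-0.839696)(160) + (0.543057)(-157) = 49.09 m.
1° of latitude spans πR/180 = 111195 m; at latitude φ, 1° of longitude spans that × cos φ = 65310.3 m, so Δλ = 49.09 / 65310.3 × 3600 = 2.706″.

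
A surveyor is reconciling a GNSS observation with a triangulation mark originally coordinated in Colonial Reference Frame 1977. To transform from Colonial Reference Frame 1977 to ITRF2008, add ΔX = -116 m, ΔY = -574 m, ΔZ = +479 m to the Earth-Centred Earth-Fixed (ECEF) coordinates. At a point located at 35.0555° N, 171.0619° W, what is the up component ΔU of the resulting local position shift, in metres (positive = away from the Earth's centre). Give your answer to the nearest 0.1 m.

ΔU = 441.9 m

The local up (radial) axis is (cos φ cos λ, cos φ sin λ, sin φ), giving ΔU = 93.804 + 73.003 + 275.123 = 441.93 m.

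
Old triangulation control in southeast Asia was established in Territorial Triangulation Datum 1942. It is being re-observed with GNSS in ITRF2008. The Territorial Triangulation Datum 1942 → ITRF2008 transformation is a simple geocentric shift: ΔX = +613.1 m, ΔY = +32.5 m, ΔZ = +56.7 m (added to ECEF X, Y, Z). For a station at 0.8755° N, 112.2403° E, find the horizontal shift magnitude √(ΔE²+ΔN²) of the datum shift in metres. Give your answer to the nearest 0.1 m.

At φ = 0.8755°, λ = 112.2403°: sin φ = 0.015280, cos φ = 0.999883, sin λ = 0.925605, cos λ = -0.378492.
ΔE = −sin λ·ΔX + cos λ·ΔY = −(0.925605)·(613.1) + (-0.378492)·(32.5) = -579.79 m.
ΔN = −sin φ cos λ·ΔX − sin φ sin λ·ΔY + cos φ·ΔZ = −(0.015280)(-0.378492)(613.1) − (0.015280)(0.925605)(32.5) + (0.999883)(56.7) = 59.78 m.
Horizontal magnitude = √(ΔE² + ΔN²) = √((-579.79)² + 59.78²) = 582.86 m.

582.9 m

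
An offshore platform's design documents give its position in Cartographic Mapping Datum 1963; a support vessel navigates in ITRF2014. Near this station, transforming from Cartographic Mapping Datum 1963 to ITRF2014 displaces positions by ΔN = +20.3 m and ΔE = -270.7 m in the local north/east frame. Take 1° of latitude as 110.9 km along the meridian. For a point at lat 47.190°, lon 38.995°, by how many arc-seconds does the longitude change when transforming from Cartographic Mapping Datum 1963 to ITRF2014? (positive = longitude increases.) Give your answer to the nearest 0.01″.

Δλ = -12.93″

At latitude 47.190°, cos φ = 0.679569.
1° of longitude at this latitude = 110.9 × cos φ = 75.36 km, so Δλ = -270.7 / 75364.2 = -0.0035919° = -12.931″.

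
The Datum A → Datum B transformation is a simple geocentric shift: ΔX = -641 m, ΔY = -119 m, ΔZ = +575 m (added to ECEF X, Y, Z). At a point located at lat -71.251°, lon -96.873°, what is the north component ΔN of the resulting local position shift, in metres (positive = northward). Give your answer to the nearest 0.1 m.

ΔN = 369.3 m

At φ = -71.251°, λ = -96.873°: sin φ = -0.946936, cos φ = 0.321423, sin λ = -0.992814, cos λ = -0.119669.
ΔN = −sin φ cos λ·ΔX − sin φ sin λ·ΔY + cos φ·ΔZ = −(-0.946936)(-0.119669)(-641) − (-0.946936)(-0.992814)(-119) + (0.321423)(575) = 369.33 m.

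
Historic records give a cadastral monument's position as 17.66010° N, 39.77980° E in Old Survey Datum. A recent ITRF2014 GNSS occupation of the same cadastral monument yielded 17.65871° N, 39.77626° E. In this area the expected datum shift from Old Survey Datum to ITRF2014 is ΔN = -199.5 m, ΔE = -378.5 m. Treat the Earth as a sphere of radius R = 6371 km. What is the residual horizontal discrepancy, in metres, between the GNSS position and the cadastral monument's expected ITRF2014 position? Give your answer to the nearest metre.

45 m

Observed coordinate differences: Δφ = -0.00139°, Δλ = -0.00354°.
Converting to metres (1° lat = 111195 m, cos φ = 0.952873): observed ΔN = -154.6 m, observed ΔE = -375.1 m.
Subtracting the expected shift leaves a residual of -154.6 − (-199.5) = 44.9 m north and -375.1 − (-378.5) = 3.4 m east.
Residual distance = √(44.9² + 3.4²) = 45.1 m.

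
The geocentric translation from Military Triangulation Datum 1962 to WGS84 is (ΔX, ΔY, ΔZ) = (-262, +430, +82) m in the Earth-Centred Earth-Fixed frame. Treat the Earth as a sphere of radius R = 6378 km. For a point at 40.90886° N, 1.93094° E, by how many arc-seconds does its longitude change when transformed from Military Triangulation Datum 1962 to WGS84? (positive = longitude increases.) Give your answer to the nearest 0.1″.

sin φ = 0.654858, cos φ = 0.755752, sin λ = 0.033695, cos λ = 0.999432.
East component: ΔE = −sin λ·ΔX + cos λ·ΔY = −(0.033695)(-262) + (0.999432)(430) = 438.58 m.
1° of latitude spans πR/180 = 111317 m; at latitude φ, 1° of longitude spans that × cos φ = 84128.1 m, so Δλ = 438.58 / 84128.1 × 3600 = 18.768″.

Δλ = 18.8″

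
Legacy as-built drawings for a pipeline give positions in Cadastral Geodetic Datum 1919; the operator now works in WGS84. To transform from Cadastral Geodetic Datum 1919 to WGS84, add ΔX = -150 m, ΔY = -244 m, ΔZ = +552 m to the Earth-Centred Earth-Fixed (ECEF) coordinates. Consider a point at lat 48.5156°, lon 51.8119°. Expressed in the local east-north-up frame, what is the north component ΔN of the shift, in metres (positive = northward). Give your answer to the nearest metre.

ΔN = 579 m

At φ = 48.5156°, λ = 51.8119°: sin φ = 0.749136, cos φ = 0.662416, sin λ = 0.785985, cos λ = 0.618245.
ΔN = −sin φ cos λ·ΔX − sin φ sin λ·ΔY + cos φ·ΔZ = −(0.749136)(0.618245)(-150) − (0.749136)(0.785985)(-244) + (0.662416)(552) = 578.80 m.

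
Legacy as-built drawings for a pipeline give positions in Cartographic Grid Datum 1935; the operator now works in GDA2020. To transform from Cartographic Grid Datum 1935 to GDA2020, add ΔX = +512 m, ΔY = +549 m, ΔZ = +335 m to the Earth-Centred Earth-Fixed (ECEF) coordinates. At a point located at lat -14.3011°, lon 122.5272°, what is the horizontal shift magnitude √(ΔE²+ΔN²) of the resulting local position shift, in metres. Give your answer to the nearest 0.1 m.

816.1 m

At φ = -14.3011°, λ = 122.5272°: sin φ = -0.247018, cos φ = 0.969011, sin λ = 0.843136, cos λ = -0.537700.
ΔE = −sin λ·ΔX + cos λ·ΔY = −(0.843136)·(512) + (-0.537700)·(549) = -726.88 m.
ΔN = −sin φ cos λ·ΔX − sin φ sin λ·ΔY + cos φ·ΔZ = −(-0.247018)(-0.537700)(512) − (-0.247018)(0.843136)(549) + (0.969011)(335) = 370.95 m.
Horizontal magnitude = √(ΔE² + ΔN²) = √((-726.88)² + 370.95²) = 816.07 m.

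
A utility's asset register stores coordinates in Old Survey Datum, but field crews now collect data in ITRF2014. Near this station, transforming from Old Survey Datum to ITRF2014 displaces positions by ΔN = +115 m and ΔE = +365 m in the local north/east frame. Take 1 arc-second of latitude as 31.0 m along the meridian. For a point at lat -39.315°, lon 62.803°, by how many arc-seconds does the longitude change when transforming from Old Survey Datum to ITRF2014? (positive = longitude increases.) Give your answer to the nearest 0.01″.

At latitude -39.315°, cos φ = 0.773674.
1″ of longitude at this latitude = 31.00 × cos φ = 23.9839 m, so Δλ = 365.0 / 23.9839 = 15.219″.

Δλ = 15.22″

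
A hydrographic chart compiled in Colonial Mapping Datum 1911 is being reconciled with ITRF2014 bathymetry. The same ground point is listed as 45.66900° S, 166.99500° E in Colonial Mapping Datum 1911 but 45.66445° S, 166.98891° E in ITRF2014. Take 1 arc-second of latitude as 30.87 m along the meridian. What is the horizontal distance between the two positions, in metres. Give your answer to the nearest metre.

Δφ = -45.66445° − -45.66900° = +0.00455°; Δλ = 166.98891° − 166.99500° = -0.00609°.
1° of latitude = 3600 × 30.87 = 111132 m.
ΔN = Δφ × 111132 = 505.7 m; ΔE = Δλ × 111132 × cos(-45.66900°) = -0.00609 × 111132 × 0.698802 = -472.9 m.
Distance = √(ΔE² + ΔN²) = √((-472.9)² + 505.7²) = 692.4 m.

692 m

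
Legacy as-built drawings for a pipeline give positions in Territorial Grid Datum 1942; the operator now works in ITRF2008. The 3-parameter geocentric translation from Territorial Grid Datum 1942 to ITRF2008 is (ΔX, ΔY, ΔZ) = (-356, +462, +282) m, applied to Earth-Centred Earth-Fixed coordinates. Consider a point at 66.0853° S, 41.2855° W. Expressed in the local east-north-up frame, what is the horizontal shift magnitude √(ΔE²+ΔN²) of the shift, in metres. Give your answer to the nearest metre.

The local east axis at (φ, λ) is (−sin λ, cos λ, 0), so ΔE = −sin(-41.2855°)·(-356) + cos(-41.2855°)·462 = 112.27 m.
The local north axis is (−sin φ cos λ, −sin φ sin λ, cos φ), giving ΔN = -244.544 − 278.663 + 114.316 = -408.89 m.
Horizontal magnitude = √(ΔE² + ΔN²) = √(112.27² + (-408.89)²) = 424.02 m.

424 m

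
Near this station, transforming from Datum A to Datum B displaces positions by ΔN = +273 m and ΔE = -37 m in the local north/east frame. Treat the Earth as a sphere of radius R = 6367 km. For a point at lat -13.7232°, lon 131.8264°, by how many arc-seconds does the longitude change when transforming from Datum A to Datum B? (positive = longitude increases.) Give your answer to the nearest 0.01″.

Δλ = -1.23″

At latitude -13.7232°, cos φ = 0.971453.
One radian of longitude at latitude φ spans R cos φ, so Δλ = ΔE / (R cos φ) = -37.0 / (6367000 × 0.971453) = -5.9820e-06 rad = -1.234″.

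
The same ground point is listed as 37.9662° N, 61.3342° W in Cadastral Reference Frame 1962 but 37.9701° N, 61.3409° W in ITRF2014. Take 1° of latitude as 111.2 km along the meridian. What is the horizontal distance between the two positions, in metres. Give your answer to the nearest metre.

Δφ = 37.9701° − 37.9662° = +0.0039°; Δλ = -61.3409° − -61.3342° = -0.0067°.
ΔN = Δφ × 111200 = 433.7 m; ΔE = Δλ × 111200 × cos(37.9662°) = -0.0067 × 111200 × 0.788374 = -587.4 m.
Distance = √(ΔE² + ΔN²) = √((-587.4)² + 433.7²) = 730.1 m.

730 m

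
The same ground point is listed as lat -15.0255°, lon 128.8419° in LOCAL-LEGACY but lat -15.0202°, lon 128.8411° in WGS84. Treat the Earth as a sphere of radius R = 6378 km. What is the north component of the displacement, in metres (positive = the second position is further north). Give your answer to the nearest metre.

Δφ = -15.0202° − -15.0255° = +0.0053°; Δλ = 128.8411° − 128.8419° = -0.0008°.
1° along a meridian = πR/180 = 111317 m.
ΔN = Δφ × 111317 = 590.0 m; ΔE = Δλ × 111317 × cos(-15.0255°) = -0.0008 × 111317 × 0.965811 = -86.0 m.

ΔN = 590 m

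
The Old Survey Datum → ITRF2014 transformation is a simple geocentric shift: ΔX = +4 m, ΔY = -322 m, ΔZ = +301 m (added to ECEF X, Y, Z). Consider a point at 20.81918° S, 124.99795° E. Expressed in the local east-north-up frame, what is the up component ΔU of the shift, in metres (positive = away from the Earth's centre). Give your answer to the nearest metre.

ΔU = -356 m

The local up (radial) axis is (cos φ cos λ, cos φ sin λ, sin φ), giving ΔU = -2.144 − 246.551 − 106.981 = -355.68 m.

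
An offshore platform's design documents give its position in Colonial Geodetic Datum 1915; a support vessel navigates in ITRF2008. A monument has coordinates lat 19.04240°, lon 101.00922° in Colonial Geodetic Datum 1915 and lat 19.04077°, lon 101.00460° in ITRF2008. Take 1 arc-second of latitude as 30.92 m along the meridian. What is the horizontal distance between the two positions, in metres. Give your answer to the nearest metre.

Δφ = 19.04077° − 19.04240° = -0.00163°; Δλ = 101.00460° − 101.00922° = -0.00462°.
1° of latitude = 3600 × 30.92 = 111312 m.
ΔN = Δφ × 111312 = -181.4 m; ΔE = Δλ × 111312 × cos(19.04240°) = -0.00462 × 111312 × 0.945277 = -486.1 m.
Distance = √(ΔE² + ΔN²) = √((-486.1)² + (-181.4)²) = 518.9 m.

519 m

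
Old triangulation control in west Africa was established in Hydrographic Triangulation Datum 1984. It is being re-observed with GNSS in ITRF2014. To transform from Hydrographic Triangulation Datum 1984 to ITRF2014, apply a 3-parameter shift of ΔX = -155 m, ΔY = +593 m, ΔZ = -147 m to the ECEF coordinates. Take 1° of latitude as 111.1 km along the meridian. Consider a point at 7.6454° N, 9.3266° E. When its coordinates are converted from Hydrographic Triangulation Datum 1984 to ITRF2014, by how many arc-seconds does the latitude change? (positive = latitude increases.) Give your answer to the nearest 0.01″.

sin φ = 0.133042, cos φ = 0.991110, sin λ = 0.162062, cos λ = 0.986781.
North component: ΔN = −sin φ cos λ·ΔX − sin φ sin λ·ΔY + cos φ·ΔZ = −(0.133042)(0.986781)(-155) − (0.133042)(0.162062)(593) + (0.991110)(-147) = -138.13 m.
1° of latitude spans 111100 m, so Δφ = -138.13 / 111100 × 3600 = -4.476″.

Δφ = -4.48″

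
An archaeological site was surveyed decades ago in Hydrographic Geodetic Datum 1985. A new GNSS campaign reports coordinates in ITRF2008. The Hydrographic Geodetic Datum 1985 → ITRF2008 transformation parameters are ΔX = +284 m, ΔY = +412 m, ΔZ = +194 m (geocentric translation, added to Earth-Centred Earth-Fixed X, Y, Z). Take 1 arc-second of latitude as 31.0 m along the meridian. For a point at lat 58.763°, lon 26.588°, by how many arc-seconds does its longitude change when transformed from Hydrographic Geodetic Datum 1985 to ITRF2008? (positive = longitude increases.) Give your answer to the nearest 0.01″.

Δλ = 15.01″

sin φ = 0.855030, cos φ = 0.518579, sin λ = 0.447572, cos λ = 0.894248.
East component: ΔE = −sin λ·ΔX + cos λ·ΔY = −(0.447572)(284) + (0.894248)(412) = 241.32 m.
1° of latitude spans 3600 × 31.00 = 111600 m; at latitude φ, 1° of longitude spans that × cos φ = 57873.4 m, so Δλ = 241.32 / 57873.4 × 3600 = 15.011″.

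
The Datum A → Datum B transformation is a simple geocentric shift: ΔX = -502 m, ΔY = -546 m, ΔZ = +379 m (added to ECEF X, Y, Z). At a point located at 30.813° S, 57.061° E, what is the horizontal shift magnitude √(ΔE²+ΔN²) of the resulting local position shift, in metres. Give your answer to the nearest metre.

At φ = -30.813°, λ = 57.061°: sin φ = -0.512238, cos φ = 0.858844, sin λ = 0.839250, cos λ = 0.543746.
ΔE = −sin λ·ΔX + cos λ·ΔY = −(0.839250)·(-502) + (0.543746)·(-546) = 124.42 m.
ΔN = −sin φ cos λ·ΔX − sin φ sin λ·ΔY + cos φ·ΔZ = −(-0.512238)(0.543746)(-502) − (-0.512238)(0.839250)(-546) + (0.858844)(379) = -49.04 m.
Horizontal magnitude = √(ΔE² + ΔN²) = √(124.42² + (-49.04)²) = 133.73 m.

134 m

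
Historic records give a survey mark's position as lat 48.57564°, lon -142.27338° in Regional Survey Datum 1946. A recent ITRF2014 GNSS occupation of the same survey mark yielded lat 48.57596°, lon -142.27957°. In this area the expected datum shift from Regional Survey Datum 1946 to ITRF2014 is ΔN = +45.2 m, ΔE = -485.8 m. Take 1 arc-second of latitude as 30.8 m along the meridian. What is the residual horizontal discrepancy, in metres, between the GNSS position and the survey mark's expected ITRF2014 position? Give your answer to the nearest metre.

Observed coordinate differences: Δφ = +0.00032°, Δλ = -0.00619°.
Converting to metres (1° lat = 110880 m, cos φ = 0.661631): observed ΔN = 35.5 m, observed ΔE = -454.1 m.
Subtracting the expected shift leaves a residual of 35.5 − (45.2) = -9.7 m north and -454.1 − (-485.8) = 31.7 m east.
Residual distance = √((-9.7)² + 31.7²) = 33.1 m.

33 m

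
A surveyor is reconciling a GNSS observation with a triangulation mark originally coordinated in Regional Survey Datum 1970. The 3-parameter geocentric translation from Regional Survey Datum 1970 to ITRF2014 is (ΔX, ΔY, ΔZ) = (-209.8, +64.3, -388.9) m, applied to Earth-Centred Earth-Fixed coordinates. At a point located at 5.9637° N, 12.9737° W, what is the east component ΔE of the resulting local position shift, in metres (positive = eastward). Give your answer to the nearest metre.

The local east axis at (φ, λ) is (−sin λ, cos λ, 0), so ΔE = −sin(-12.9737°)·(-209.8) + cos(-12.9737°)·64.3 = 15.56 m.

ΔE = 16 m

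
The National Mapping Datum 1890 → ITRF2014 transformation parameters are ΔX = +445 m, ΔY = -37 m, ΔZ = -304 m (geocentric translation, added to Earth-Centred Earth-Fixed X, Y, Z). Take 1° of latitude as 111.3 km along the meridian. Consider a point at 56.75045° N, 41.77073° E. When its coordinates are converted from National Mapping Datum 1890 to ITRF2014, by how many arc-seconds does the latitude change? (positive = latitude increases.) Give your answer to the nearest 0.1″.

sin φ = 0.836290, cos φ = 0.548287, sin λ = 0.666152, cos λ = 0.745816.
North component: ΔN = −sin φ cos λ·ΔX − sin φ sin λ·ΔY + cos φ·ΔZ = −(0.836290)(0.745816)(445) − (0.836290)(0.666152)(-37) + (0.548287)(-304) = -423.62 m.
1° of latitude spans 111300 m, so Δφ = -423.62 / 111300 × 3600 = -13.702″.

Δφ = -13.7″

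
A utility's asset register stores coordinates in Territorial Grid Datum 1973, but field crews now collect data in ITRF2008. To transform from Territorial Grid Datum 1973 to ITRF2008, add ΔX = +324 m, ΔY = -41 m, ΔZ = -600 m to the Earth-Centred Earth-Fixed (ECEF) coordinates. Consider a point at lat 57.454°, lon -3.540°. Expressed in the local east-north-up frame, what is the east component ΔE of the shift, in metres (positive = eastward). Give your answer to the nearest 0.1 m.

The local east axis at (φ, λ) is (−sin λ, cos λ, 0), so ΔE = −sin(-3.540°)·324 + cos(-3.540°)·(-41) = -20.92 m.

ΔE = -20.9 m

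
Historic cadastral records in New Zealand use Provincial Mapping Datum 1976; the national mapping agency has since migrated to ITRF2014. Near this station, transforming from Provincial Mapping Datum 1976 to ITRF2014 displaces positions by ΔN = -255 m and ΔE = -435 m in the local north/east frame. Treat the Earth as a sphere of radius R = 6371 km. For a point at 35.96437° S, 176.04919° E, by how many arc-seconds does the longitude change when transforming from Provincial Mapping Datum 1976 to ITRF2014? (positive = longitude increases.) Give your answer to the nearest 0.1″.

At latitude -35.96437°, cos φ = 0.809382.
One radian of longitude at latitude φ spans R cos φ, so Δλ = ΔE / (R cos φ) = -435.0 / (6371000 × 0.809382) = -8.4358e-05 rad = -17.400″.

Δλ = -17.4″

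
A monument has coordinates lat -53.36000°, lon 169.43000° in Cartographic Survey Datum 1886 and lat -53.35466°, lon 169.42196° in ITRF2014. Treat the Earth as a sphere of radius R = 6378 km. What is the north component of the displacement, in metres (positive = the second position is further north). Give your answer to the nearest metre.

ΔN = 594 m

Δφ = -53.35466° − -53.36000° = +0.00534°; Δλ = 169.42196° − 169.43000° = -0.00804°.
1° along a meridian = πR/180 = 111317 m.
ΔN = Δφ × 111317 = 594.4 m; ΔE = Δλ × 111317 × cos(-53.36000°) = -0.00804 × 111317 × 0.596785 = -534.1 m.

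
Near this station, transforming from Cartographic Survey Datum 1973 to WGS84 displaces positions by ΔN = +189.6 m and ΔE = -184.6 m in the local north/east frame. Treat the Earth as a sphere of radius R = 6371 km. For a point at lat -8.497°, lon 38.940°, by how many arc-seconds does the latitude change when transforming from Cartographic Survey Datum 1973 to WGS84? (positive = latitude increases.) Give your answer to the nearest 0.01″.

On a sphere of radius R, 1 rad of latitude = R, so Δφ = ΔN / R = 189.6 / 6371000 = 2.9760e-05 rad = 6.138″.

Δφ = 6.14″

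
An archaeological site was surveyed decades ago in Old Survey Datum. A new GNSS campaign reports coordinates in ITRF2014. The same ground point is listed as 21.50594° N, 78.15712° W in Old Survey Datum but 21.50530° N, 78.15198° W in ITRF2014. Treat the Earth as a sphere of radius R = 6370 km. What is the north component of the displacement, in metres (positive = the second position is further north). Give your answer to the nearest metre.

ΔN = -71 m

Δφ = 21.50530° − 21.50594° = -0.00064°; Δλ = -78.15198° − -78.15712° = +0.00514°.
1° along a meridian = πR/180 = 111177 m.
ΔN = Δφ × 111177 = -71.2 m; ΔE = Δλ × 111177 × cos(21.50594°) = +0.00514 × 111177 × 0.930380 = 531.7 m.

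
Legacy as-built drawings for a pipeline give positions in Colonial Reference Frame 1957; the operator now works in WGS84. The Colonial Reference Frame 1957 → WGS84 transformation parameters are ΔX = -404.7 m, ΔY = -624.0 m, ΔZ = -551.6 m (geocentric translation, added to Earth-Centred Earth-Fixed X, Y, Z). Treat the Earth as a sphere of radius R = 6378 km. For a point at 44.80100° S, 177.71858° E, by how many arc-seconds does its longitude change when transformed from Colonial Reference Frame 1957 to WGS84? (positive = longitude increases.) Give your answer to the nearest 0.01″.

Δλ = 29.15″

sin φ = -0.704647, cos φ = 0.709558, sin λ = 0.039808, cos λ = -0.999207.
East component: ΔE = −sin λ·ΔX + cos λ·ΔY = −(0.039808)(-404.7) + (-0.999207)(-624.0) = 639.62 m.
1° of latitude spans πR/180 = 111317 m; at latitude φ, 1° of longitude spans that × cos φ = 78986.0 m, so Δλ = 639.62 / 78986.0 × 3600 = 29.152″.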